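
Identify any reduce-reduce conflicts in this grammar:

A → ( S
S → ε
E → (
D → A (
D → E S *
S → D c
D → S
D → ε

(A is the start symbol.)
A reduce-reduce conflict occurs when an LR(0) state has two complete items [A → α .] and [B → β .] — both call for a reduction, and with no lookahead the parser cannot choose between them.

Augment with A' → A and build the canonical LR(0) collection (I0 = CLOSURE({[A' → . A]}), then GOTO on every symbol after a dot until no new states appear). It has 12 states:
  I0: { [A → . ( S], [A' → . A] }  — shift
  I1: { [A → ( . S], [A → . ( S], [D → . A (], [D → . E S *], [D → . S], [D → .], [E → . (], [S → . D c], [S → .] }  — shift, 2 reduces
  I2: { [A' → A .] }  — accept
  I3: { [A → ( . S], [A → . ( S], [D → . A (], [D → . E S *], [D → . S], [D → .], [E → ( .], [E → . (], [S → . D c], [S → .] }  — shift, 3 reduces
  I4: { [D → A . (] }  — shift
  I5: { [S → D . c] }  — shift
  I6: { [A → . ( S], [D → . A (], [D → . E S *], [D → . S], [D → .], [D → E . S *], [E → . (], [S → . D c], [S → .] }  — shift, 2 reduces
  I7: { [A → ( S .], [D → S .] }  — 2 reduces
  I8: { [D → E S . *], [D → S .] }  — shift, reduce
  I9: { [D → E S * .] }  — reduce
  I10: { [S → D c .] }  — reduce
  I11: { [D → A ( .] }  — reduce

I1 contains complete items [D → .], [S → .] — reduce-reduce conflict.
I3 contains complete items [D → .], [E → ( .], [S → .] — reduce-reduce conflict.
I6 contains complete items [D → .], [S → .] — reduce-reduce conflict.
I7 contains complete items [A → ( S .], [D → S .] — reduce-reduce conflict.

Answer: Yes — I1: [D → .] vs [S → .]; I3: [D → .] vs [E → ( .]; I6: [D → .] vs [S → .]; I7: [A → ( S .] vs [D → S .]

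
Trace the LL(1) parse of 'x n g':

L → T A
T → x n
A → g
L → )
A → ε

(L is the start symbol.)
Stack is shown with the top on the left.

Stack    Input    Action
------------------------
L $      x n g $  output L → T A
T A $    x n g $  output T → x n
x n A $  x n g $  match 'x'
n A $    n g $    match 'n'
A $      g $      output A → g
g $      g $      match 'g'
$        $        accept

The string is accepted.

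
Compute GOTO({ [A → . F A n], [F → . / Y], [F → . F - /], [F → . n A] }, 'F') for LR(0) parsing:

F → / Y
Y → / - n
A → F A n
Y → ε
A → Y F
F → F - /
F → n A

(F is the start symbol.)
GOTO(I, 'F') = CLOSURE({ [A → αX.β] : [A → α.Xβ] ∈ I, X = 'F' })

Items with dot before 'F', with the dot advanced:
  [A → . F A n] → [A → F . A n]
  [F → . F - /] → [F → F . - /]
Closure of the advanced items:
  [A → F . A n] has the dot before A: add [A → . F A n], [A → . Y F]
  [A → . F A n] has the dot before F: add [F → . / Y], [F → . F - /], [F → . n A]
  [A → . Y F] has the dot before Y: add [Y → . / - n], [Y → .]

GOTO = { [A → . F A n], [A → . Y F], [A → F . A n], [F → . / Y], [F → . F - /], [F → . n A], [F → F . - /], [Y → . / - n], [Y → .] }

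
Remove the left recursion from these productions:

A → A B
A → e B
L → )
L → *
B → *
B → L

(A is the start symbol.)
A → e B A'
A' → B A'
A' → ε
L → )
L → *
B → *
B → L

A is directly left-recursive. The standard transformation for
  A → A α₁ | ... | A α_m | β₁ | ... | β_n
is
  A  → β₁ A' | ... | β_n A'
  A' → α₁ A' | ... | α_m A' | ε

A → e B becomes A → e B A'
A → A B becomes A' → B A'
Add A' → ε

Productions for other non-terminals are unchanged:
  L → )
  L → *
  B → *
  B → L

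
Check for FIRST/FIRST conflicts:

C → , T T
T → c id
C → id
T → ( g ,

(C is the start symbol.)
Productions for C:
  C → , T T: FIRST = { ',' }
  C → id: FIRST = { 'id' }
Productions for T:
  T → c id: FIRST = { 'c' }
  T → ( g ,: FIRST = { '(' }

All alternatives of each non-terminal have pairwise disjoint FIRST sets.

Answer: No FIRST/FIRST conflicts.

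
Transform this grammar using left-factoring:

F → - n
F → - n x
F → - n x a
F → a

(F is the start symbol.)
F → - n F'
F' → ε
F' → x F''
F'' → ε
F'' → a
F → a

Left-factoring transforms A → αβ₁ | αβ₂ into A → αA' and A' → β₁ | β₂
(α is the longest common prefix among the alternatives). Repeat until
no nonterminal has two alternatives with a common prefix.

Round 1: F has alternatives sharing prefix '- n'. Introduce F': F → - n F'
  Add: F' → ε
  Add: F' → x
  Add: F' → x a

Round 2: F' has alternatives sharing prefix 'x'. Introduce F'': F' → x F''
  Add: F'' → ε
  Add: F'' → a

No remaining common prefixes — done.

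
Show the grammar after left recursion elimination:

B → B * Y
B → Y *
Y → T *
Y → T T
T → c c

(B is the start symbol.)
B → Y * B'
B' → * Y B'
B' → ε
Y → T *
Y → T T
T → c c

B is directly left-recursive. The standard transformation for
  A → A α₁ | ... | A α_m | β₁ | ... | β_n
is
  A  → β₁ A' | ... | β_n A'
  A' → α₁ A' | ... | α_m A' | ε

B → Y * becomes B → Y * B'
B → B * Y becomes B' → * Y B'
Add B' → ε

Productions for other non-terminals are unchanged:
  Y → T *
  Y → T T
  T → c c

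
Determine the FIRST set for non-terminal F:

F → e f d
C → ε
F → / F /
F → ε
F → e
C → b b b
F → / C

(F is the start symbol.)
To compute FIRST(F), examine every production with F on the left-hand side, reading each right-hand side left to right until a non-nullable symbol is reached.

From F → e f d:
  - e is a terminal: add 'e' and stop
From F → / F /:
  - '/' is a terminal: add '/' and stop
From F → ε:
  - ε-production, so ε ∈ FIRST(F)
From F → e:
  - e is a terminal: add 'e' and stop
From F → / C:
  - '/' is a terminal: add '/' and stop

Collecting: FIRST(F) = { '/', 'e', ε }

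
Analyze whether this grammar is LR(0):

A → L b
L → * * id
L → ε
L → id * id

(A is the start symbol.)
No. Shift-reduce conflict between [L → .] and [L → . * * id]

A grammar is LR(0) if no state in the canonical LR(0) collection has:
  - both a shift item (dot before a terminal) and a complete item (shift-reduce conflict), or
  - two or more complete items (reduce-reduce conflict; the accept item [A' → A .] counts as a complete item here).

Augment with A' → A and build the canonical LR(0) collection (I0 = CLOSURE({[A' → . A]}), then GOTO on every symbol after a dot until no new states appear). It has 10 states:
  I0: { [A → . L b], [A' → . A], [L → . * * id], [L → . id * id], [L → .] }  — shift, reduce
  I1: { [L → * . * id] }  — shift
  I2: { [A' → A .] }  — accept
  I3: { [A → L . b] }  — shift
  I4: { [L → id . * id] }  — shift
  I5: { [L → id * . id] }  — shift
  I6: { [L → id * id .] }  — reduce
  I7: { [A → L b .] }  — reduce
  I8: { [L → * * . id] }  — shift
  I9: { [L → * * id .] }  — reduce

Conflict in state I0:
  Shift-reduce conflict between [L → .] and [L → . * * id]
So the grammar is NOT LR(0).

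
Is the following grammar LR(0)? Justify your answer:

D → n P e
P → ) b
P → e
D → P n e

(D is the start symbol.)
Augment with D' → D and build the canonical LR(0) collection (I0 = CLOSURE({[D' → . D]}), then GOTO on every symbol after a dot until no new states appear). It has 11 states:
  I0: { [D → . P n e], [D → . n P e], [D' → . D], [P → . ) b], [P → . e] }  — shift
  I1: { [P → ) . b] }  — shift
  I2: { [D' → D .] }  — accept
  I3: { [D → P . n e] }  — shift
  I4: { [P → e .] }  — reduce
  I5: { [D → n . P e], [P → . ) b], [P → . e] }  — shift
  I6: { [D → n P . e] }  — shift
  I7: { [D → n P e .] }  — reduce
  I8: { [D → P n . e] }  — shift
  I9: { [D → P n e .] }  — reduce
  I10: { [P → ) b .] }  — reduce

Every state is either a pure shift/goto state or contains exactly one complete item and nothing to shift — no conflicts. The grammar is LR(0).

Answer: Yes, the grammar is LR(0)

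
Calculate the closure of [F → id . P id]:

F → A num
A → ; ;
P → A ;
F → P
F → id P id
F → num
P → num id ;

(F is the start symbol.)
To compute CLOSURE, for each item [A → α.Bβ] where B is a non-terminal, add [B → .γ] for all productions B → γ; repeat for the newly added items until nothing changes.

Start with: [F → id . P id]
  [F → id . P id] has the dot before P: add [P → . A ;], [P → . num id ;]
  [P → . A ;] has the dot before A: add [A → . ; ;]
No further items can be added.

CLOSURE = { [A → . ; ;], [F → id . P id], [P → . A ;], [P → . num id ;] }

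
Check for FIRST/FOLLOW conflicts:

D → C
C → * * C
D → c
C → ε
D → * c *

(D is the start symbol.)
Nullable non-terminals: C, D.
FIRST sets used below: FIRST(C) = { '*', ε }

C: nullable alternative(s) C → ε; FOLLOW(C) = { $ }
  C → * * C: FIRST \ {ε} = { '*' } — disjoint from FOLLOW(C)
  C → ε: FIRST \ {ε} = { } — this is the only nullable alternative, skip

D: nullable alternative(s) D → C; FOLLOW(D) = { $ }
  D → C: FIRST \ {ε} = { '*' } — this is the only nullable alternative, skip
  D → c: FIRST \ {ε} = { 'c' } — disjoint from FOLLOW(D)
  D → * c *: FIRST \ {ε} = { '*' } — disjoint from FOLLOW(D)

No FIRST/FOLLOW conflicts found.

Answer: No FIRST/FOLLOW conflicts.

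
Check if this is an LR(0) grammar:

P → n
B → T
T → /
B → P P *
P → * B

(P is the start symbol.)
A grammar is LR(0) if no state in the canonical LR(0) collection has:
  - both a shift item (dot before a terminal) and a complete item (shift-reduce conflict), or
  - two or more complete items (reduce-reduce conflict; the accept item [P' → P .] counts as a complete item here).

Augment with P' → P and build the canonical LR(0) collection (I0 = CLOSURE({[P' → . P]}), then GOTO on every symbol after a dot until no new states appear). It has 10 states:
  I0: { [P → . * B], [P → . n], [P' → . P] }  — shift
  I1: { [B → . P P *], [B → . T], [P → * . B], [P → . * B], [P → . n], [T → . /] }  — shift
  I2: { [P' → P .] }  — accept
  I3: { [P → n .] }  — reduce
  I4: { [T → / .] }  — reduce
  I5: { [P → * B .] }  — reduce
  I6: { [B → P . P *], [P → . * B], [P → . n] }  — shift
  I7: { [B → T .] }  — reduce
  I8: { [B → P P . *] }  — shift
  I9: { [B → P P * .] }  — reduce

Every state is either a pure shift/goto state or contains exactly one complete item and nothing to shift — no conflicts. The grammar is LR(0).

Answer: Yes, the grammar is LR(0)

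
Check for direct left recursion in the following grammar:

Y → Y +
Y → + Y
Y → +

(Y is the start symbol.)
Direct left recursion occurs when N → N α for some non-terminal N (the right-hand side begins with the left-hand side itself).

Y → Y +: LEFT RECURSIVE (starts with Y)
Y → + Y: starts with '+'
Y → +: starts with '+'

The grammar has direct left recursion on: Y.

Answer: Yes, Y is left-recursive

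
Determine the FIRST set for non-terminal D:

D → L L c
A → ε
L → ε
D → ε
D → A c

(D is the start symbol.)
FIRST sets of the other non-terminals involved (by the same procedure, iterated to a fixed point):
  FIRST(L) = { ε }
  FIRST(A) = { ε }

From D → L L c:
  - L is a non-terminal: add FIRST(L) \ {ε} = { }
    L is nullable, so continue to the next symbol
  - L is a non-terminal: add FIRST(L) \ {ε} = { }
    L is nullable, so continue to the next symbol
  - c is a terminal: add 'c' and stop
From D → ε:
  - ε-production, so ε ∈ FIRST(D)
From D → A c:
  - A is a non-terminal: add FIRST(A) \ {ε} = { }
    A is nullable, so continue to the next symbol
  - c is a terminal: add 'c' and stop

Collecting: FIRST(D) = { 'c', ε }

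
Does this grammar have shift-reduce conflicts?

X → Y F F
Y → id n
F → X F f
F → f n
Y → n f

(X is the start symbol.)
Augment with X' → X and build the canonical LR(0) collection (I0 = CLOSURE({[X' → . X]}), then GOTO on every symbol after a dot until no new states appear). It has 14 states:
  I0: { [X → . Y F F], [X' → . X], [Y → . id n], [Y → . n f] }  — shift
  I1: { [X' → X .] }  — accept
  I2: { [F → . X F f], [F → . f n], [X → . Y F F], [X → Y . F F], [Y → . id n], [Y → . n f] }  — shift
  I3: { [Y → id . n] }  — shift
  I4: { [Y → n . f] }  — shift
  I5: { [Y → n f .] }  — reduce
  I6: { [Y → id n .] }  — reduce
  I7: { [F → . X F f], [F → . f n], [X → . Y F F], [X → Y F . F], [Y → . id n], [Y → . n f] }  — shift
  I8: { [F → . X F f], [F → . f n], [F → X . F f], [X → . Y F F], [Y → . id n], [Y → . n f] }  — shift
  I9: { [F → f . n] }  — shift
  I10: { [F → f n .] }  — reduce
  I11: { [F → X F . f] }  — shift
  I12: { [F → X F f .] }  — reduce
  I13: { [X → Y F F .] }  — reduce

No state contains both a complete item and a shift item.

Answer: No shift-reduce conflicts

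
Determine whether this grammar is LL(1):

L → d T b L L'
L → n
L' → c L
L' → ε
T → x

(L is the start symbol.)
No. Predict set conflict for L': { 'c' }

A grammar is LL(1) if for each non-terminal N with multiple productions, the predict sets of those productions are pairwise disjoint, where PREDICT(N → α) = (FIRST(α) \ {ε}) ∪ (FOLLOW(N) if α ⇒* ε).

Relevant sets:
  FOLLOW(L') = { $, 'c' }

For L:
  PREDICT(L → d T b L L') = { 'd' }
  PREDICT(L → n) = { 'n' }
For L':
  PREDICT(L' → c L) = { 'c' }
  PREDICT(L' → ε) = { $, 'c' }
T has a single production, so nothing to check there.

Conflict found: Predict set conflict for L': { 'c' }
The grammar is NOT LL(1).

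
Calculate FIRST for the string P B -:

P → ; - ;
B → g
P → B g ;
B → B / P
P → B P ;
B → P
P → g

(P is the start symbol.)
FIRST sets of the non-terminals involved (from the grammar, by fixed-point iteration):
  FIRST(P) = { ';', 'g' }

To compute FIRST(P B -), process the symbols left to right:
Symbol P is a non-terminal. Add FIRST(P) \ {ε} = { ';', 'g' }
P is not nullable (ε ∉ FIRST(P)), so stop here.
FIRST(P B -) = { ';', 'g' }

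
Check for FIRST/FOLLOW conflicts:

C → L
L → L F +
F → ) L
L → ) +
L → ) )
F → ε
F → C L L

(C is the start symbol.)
Nullable non-terminals: F.
FIRST sets used below: FIRST(C) = { ')' }

F: nullable alternative(s) F → ε; FOLLOW(F) = { '+' }
  F → ) L: FIRST \ {ε} = { ')' } — disjoint from FOLLOW(F)
  F → ε: FIRST \ {ε} = { } — this is the only nullable alternative, skip
  F → C L L: FIRST \ {ε} = { ')' } — disjoint from FOLLOW(F)

C, L have no nullable alternative, so no FIRST/FOLLOW check is needed there.

No FIRST/FOLLOW conflicts found.

Answer: No FIRST/FOLLOW conflicts.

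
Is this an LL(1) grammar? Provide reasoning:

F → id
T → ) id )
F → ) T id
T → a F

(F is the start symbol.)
Yes, the grammar is LL(1).

A grammar is LL(1) if for each non-terminal N with multiple productions, the predict sets of those productions are pairwise disjoint, where PREDICT(N → α) = (FIRST(α) \ {ε}) ∪ (FOLLOW(N) if α ⇒* ε).

For F:
  PREDICT(F → id) = { 'id' }
  PREDICT(F → ')' T id) = { ')' }
For T:
  PREDICT(T → ')' id ')') = { ')' }
  PREDICT(T → a F) = { 'a' }

All predict sets are disjoint. The grammar IS LL(1).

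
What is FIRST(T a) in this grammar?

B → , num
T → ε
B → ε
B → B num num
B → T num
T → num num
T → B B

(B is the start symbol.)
{ ',', 'a', 'num' }

FIRST sets of the non-terminals involved (from the grammar, by fixed-point iteration):
  FIRST(T) = { ',', 'num', ε }

To compute FIRST(T a), process the symbols left to right:
Symbol T is a non-terminal. Add FIRST(T) \ {ε} = { ',', 'num' }
T is nullable (ε ∈ FIRST(T)), continue to the next symbol.
Symbol a is a terminal. Add 'a' and stop.
FIRST(T a) = { ',', 'a', 'num' }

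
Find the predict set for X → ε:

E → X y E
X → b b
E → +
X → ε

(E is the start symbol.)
{ 'y' }

PREDICT(X → ε) = (FIRST(RHS) \ {ε}) ∪ (FOLLOW(X) if ε ∈ FIRST(RHS), i.e. RHS ⇒* ε)
The right-hand side is ε (FIRST(ε) = { ε }), so the predict set is FOLLOW(X) = { 'y' }
PREDICT(X → ε) = { 'y' }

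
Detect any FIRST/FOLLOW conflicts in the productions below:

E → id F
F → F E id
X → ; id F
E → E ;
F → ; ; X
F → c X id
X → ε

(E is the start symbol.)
A FIRST/FOLLOW conflict occurs when a non-terminal N has a nullable alternative N → β (β ⇒* ε) and another alternative N → α with FIRST(α) ∩ FOLLOW(N) ≠ ∅: on such a lookahead the parser cannot decide between expanding α and letting N vanish via β.

Nullable non-terminals: X.

X: nullable alternative(s) X → ε; FOLLOW(X) = { $, ';', 'id' }
  X → ; id F: FIRST \ {ε} = { ';' } — overlaps FOLLOW(X) on { ';' }: CONFLICT
  X → ε: FIRST \ {ε} = { } — this is the only nullable alternative, skip

E, F have no nullable alternative, so no FIRST/FOLLOW check is needed there.

So the grammar has 1 FIRST/FOLLOW conflict (marked CONFLICT above).

Answer: Yes. X → ';' id F with FOLLOW(X) on { ';' }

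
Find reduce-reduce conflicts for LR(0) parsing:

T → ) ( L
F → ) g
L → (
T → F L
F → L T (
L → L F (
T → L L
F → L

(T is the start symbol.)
Augment with T' → T and build the canonical LR(0) collection (I0 = CLOSURE({[T' → . T]}), then GOTO on every symbol after a dot until no new states appear). It has 19 states:
  I0: { [F → . ) g], [F → . L T (], [F → . L], [L → . (], [L → . L F (], [T → . ) ( L], [T → . F L], [T → . L L], [T' → . T] }  — shift
  I1: { [L → ( .] }  — reduce
  I2: { [F → ) . g], [T → ) . ( L] }  — shift
  I3: { [L → . (], [L → . L F (], [T → F . L] }  — shift
  I4: { [F → . ) g], [F → . L T (], [F → . L], [F → L . T (], [F → L .], [L → . (], [L → . L F (], [L → L . F (], [T → . ) ( L], [T → . F L], [T → . L L], [T → L . L] }  — shift, reduce
  I5: { [T' → T .] }  — accept
  I6: { [L → . (], [L → . L F (], [L → L F . (], [T → F . L] }  — shift
  I7: { [F → . ) g], [F → . L T (], [F → . L], [F → L . T (], [F → L .], [L → . (], [L → . L F (], [L → L . F (], [T → . ) ( L], [T → . F L], [T → . L L], [T → L . L], [T → L L .] }  — shift, 2 reduces
  I8: { [F → L T . (] }  — shift
  I9: { [F → L T ( .] }  — reduce
  I10: { [L → ( .], [L → L F ( .] }  — 2 reduces
  I11: { [F → . ) g], [F → . L T (], [F → . L], [L → . (], [L → . L F (], [L → L . F (], [T → F L .] }  — shift, reduce
  I12: { [F → ) . g] }  — shift
  I13: { [L → L F . (] }  — shift
  I14: { [F → . ) g], [F → . L T (], [F → . L], [F → L . T (], [F → L .], [L → . (], [L → . L F (], [L → L . F (], [T → . ) ( L], [T → . F L], [T → . L L] }  — shift, reduce
  I15: { [L → L F ( .] }  — reduce
  I16: { [F → ) g .] }  — reduce
  I17: { [L → . (], [L → . L F (], [T → ) ( . L] }  — shift
  I18: { [F → . ) g], [F → . L T (], [F → . L], [L → . (], [L → . L F (], [L → L . F (], [T → ) ( L .] }  — shift, reduce

I7 contains complete items [F → L .], [T → L L .] — reduce-reduce conflict.
I10 contains complete items [L → ( .], [L → L F ( .] — reduce-reduce conflict.

Answer: Yes — I7: [F → L .] vs [T → L L .]; I10: [L → ( .] vs [L → L F ( .]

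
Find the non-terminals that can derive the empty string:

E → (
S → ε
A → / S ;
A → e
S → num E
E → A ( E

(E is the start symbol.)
{ 'S' }

ε-productions: S → ε
So S is immediately nullable.
No further non-terminal can be added: every production for the remaining non-terminals contains a terminal or a non-nullable non-terminal.
Nullable = { 'S' }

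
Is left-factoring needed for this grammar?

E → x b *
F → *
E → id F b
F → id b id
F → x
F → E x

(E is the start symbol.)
Left-factoring is needed when two productions for the same non-terminal
share a common prefix on the right-hand side.

Productions for E:
  E → x b *
  E → id F b
Productions for F:
  F → *
  F → id b id
  F → x
  F → E x

No common prefixes found.

Answer: No, left-factoring is not needed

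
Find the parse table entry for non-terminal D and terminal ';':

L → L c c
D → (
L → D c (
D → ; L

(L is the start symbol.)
To find M[D, ';'], we find productions for D where ';' is in the predict set (PREDICT(N → α) = (FIRST(α) \ {ε}) ∪ (FOLLOW(N) if α ⇒* ε)).

D → (: PREDICT = { '(' }
D → ; L: PREDICT = { ';' }
  ';' is in predict set, so this production goes in M[D, ';']

M[D, ';'] = D → ; L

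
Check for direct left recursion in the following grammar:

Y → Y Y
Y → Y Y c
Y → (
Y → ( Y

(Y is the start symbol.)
Yes, Y is left-recursive

Direct left recursion occurs when N → N α for some non-terminal N (the right-hand side begins with the left-hand side itself).

Y → Y Y: LEFT RECURSIVE (starts with Y)
Y → Y Y c: LEFT RECURSIVE (starts with Y)
Y → (: starts with '('
Y → ( Y: starts with '('

The grammar has direct left recursion on: Y.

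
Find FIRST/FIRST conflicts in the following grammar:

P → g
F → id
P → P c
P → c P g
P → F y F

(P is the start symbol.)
Yes. P → g / P → P c on { 'g' }; P → P c / P → c P g on { 'c' }; P → P c / P → F y F on { 'id' }

FIRST sets of the non-terminals at (or reachable through a nullable prefix from) the front of some alternative:
  FIRST(P) = { 'c', 'g', 'id' }
  FIRST(F) = { 'id' }

Productions for P:
  P → g: FIRST = { 'g' }
  P → P c: FIRST = { 'c', 'g', 'id' }
  P → c P g: FIRST = { 'c' }
  P → F y F: FIRST = { 'id' }
F has only one production, so no FIRST/FIRST conflict is possible there.

Conflict for P: P → g and P → P c
  Overlap: { 'g' }
Conflict for P: P → P c and P → c P g
  Overlap: { 'c' }
Conflict for P: P → P c and P → F y F
  Overlap: { 'id' }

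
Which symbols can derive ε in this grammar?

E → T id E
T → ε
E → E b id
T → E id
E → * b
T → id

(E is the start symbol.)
ε-productions: T → ε
So T is immediately nullable.
No further non-terminal can be added: every production for the remaining non-terminals contains a terminal or a non-nullable non-terminal.
Nullable = { 'T' }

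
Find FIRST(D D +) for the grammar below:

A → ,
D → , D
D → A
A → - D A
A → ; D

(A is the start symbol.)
FIRST sets of the non-terminals involved (from the grammar, by fixed-point iteration):
  FIRST(D) = { ',', '-', ';' }

To compute FIRST(D D +), process the symbols left to right:
Symbol D is a non-terminal. Add FIRST(D) \ {ε} = { ',', '-', ';' }
D is not nullable (ε ∉ FIRST(D)), so stop here.
FIRST(D D +) = { ',', '-', ';' }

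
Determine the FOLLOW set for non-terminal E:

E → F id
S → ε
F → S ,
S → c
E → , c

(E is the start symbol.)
{ $ }

To compute FOLLOW(E), find every occurrence of E on a right-hand side N → α E β: add FIRST(β) \ {ε}, and if β is empty or nullable also add FOLLOW(N). Iterate to a fixed point.

E is the start symbol, so $ ∈ FOLLOW(E).
E does not occur on any right-hand side.

Taking the union: FOLLOW(E) = { $ }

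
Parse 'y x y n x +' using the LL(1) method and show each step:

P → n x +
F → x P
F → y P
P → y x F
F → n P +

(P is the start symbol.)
Stack is shown with the top on the left.

Stack    Input          Action
------------------------------
P $      y x y n x + $  output P → y x F
y x F $  y x y n x + $  match 'y'
x F $    x y n x + $    match 'x'
F $      y n x + $      output F → y P
y P $    y n x + $      match 'y'
P $      n x + $        output P → n x +
n x + $  n x + $        match 'n'
x + $    x + $          match 'x'
+ $      + $            match '+'
$        $              accept

The string is accepted.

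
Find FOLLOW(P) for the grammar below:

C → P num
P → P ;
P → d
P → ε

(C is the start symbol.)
{ ';', 'num' }

In C → P num: P is followed by num, add FIRST(num) \ {ε} = { 'num' }
In P → P ;: P is followed by ';', add FIRST(';') \ {ε} = { ';' }

Taking the union: FOLLOW(P) = { ';', 'num' }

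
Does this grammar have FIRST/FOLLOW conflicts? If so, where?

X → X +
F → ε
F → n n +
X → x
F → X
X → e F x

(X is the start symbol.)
Nullable non-terminals: F.
FIRST sets used below: FIRST(X) = { 'e', 'x' }

F: nullable alternative(s) F → ε; FOLLOW(F) = { 'x' }
  F → ε: FIRST \ {ε} = { } — this is the only nullable alternative, skip
  F → n n +: FIRST \ {ε} = { 'n' } — disjoint from FOLLOW(F)
  F → X: FIRST \ {ε} = { 'e', 'x' } — overlaps FOLLOW(F) on { 'x' }: CONFLICT

X has no nullable alternative, so no FIRST/FOLLOW check is needed there.

So the grammar has 1 FIRST/FOLLOW conflict (marked CONFLICT above).

Answer: Yes. F → X with FOLLOW(F) on { 'x' }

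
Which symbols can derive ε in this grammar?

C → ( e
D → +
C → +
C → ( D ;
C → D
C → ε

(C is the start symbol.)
A non-terminal is nullable if it can derive ε (the empty string): either it has an ε-production, or it has a production whose right-hand side consists entirely of nullable non-terminals.

ε-productions: C → ε
So C is immediately nullable.
No further non-terminal can be added: every production for the remaining non-terminals contains a terminal or a non-nullable non-terminal.
Nullable = { 'C' }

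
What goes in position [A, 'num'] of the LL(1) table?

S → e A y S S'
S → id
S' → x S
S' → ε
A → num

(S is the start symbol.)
A → num

To find M[A, 'num'], we find productions for A where 'num' is in the predict set (PREDICT(N → α) = (FIRST(α) \ {ε}) ∪ (FOLLOW(N) if α ⇒* ε)).

A → num: PREDICT = { 'num' }
  'num' is in predict set, so this production goes in M[A, 'num']

M[A, 'num'] = A → num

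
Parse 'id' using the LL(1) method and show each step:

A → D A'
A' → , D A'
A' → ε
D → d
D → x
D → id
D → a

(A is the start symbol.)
Stack is shown with the top on the left.

Stack    Input  Action
----------------------
A $      id $   output A → D A'
D A' $   id $   output D → id
id A' $  id $   match 'id'
A' $     $      output A' → ε
$        $      accept

The string is accepted.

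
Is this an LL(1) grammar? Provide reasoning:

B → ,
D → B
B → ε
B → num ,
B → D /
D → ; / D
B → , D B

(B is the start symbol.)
A grammar is LL(1) if for each non-terminal N with multiple productions, the predict sets of those productions are pairwise disjoint, where PREDICT(N → α) = (FIRST(α) \ {ε}) ∪ (FOLLOW(N) if α ⇒* ε).

Relevant sets:
  FIRST(D) = { ',', '/', ';', 'num', ε }
  FIRST(B) = { ',', '/', ';', 'num', ε }
  FOLLOW(B) = { $, ',', '/', ';', 'num' }
  FOLLOW(D) = { $, ',', '/', ';', 'num' }

For B:
  PREDICT(B → ',') = { ',' }
  PREDICT(B → ε) = { $, ',', '/', ';', 'num' }
  PREDICT(B → num ',') = { 'num' }
  PREDICT(B → D '/') = { ',', '/', ';', 'num' }
  PREDICT(B → ',' D B) = { ',' }
For D:
  PREDICT(D → B) = { $, ',', '/', ';', 'num' }
  PREDICT(D → ';' '/' D) = { ';' }

Conflict found: Predict set conflict for B: { ',' }
The grammar is NOT LL(1).

Answer: No. Predict set conflict for B: { ',' }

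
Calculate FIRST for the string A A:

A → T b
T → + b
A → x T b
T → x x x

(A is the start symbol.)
{ '+', 'x' }

FIRST sets of the non-terminals involved (from the grammar, by fixed-point iteration):
  FIRST(A) = { '+', 'x' }

To compute FIRST(A A), process the symbols left to right:
Symbol A is a non-terminal. Add FIRST(A) \ {ε} = { '+', 'x' }
A is not nullable (ε ∉ FIRST(A)), so stop here.
FIRST(A A) = { '+', 'x' }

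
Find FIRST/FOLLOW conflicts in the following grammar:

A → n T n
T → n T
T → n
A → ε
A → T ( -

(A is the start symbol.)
No FIRST/FOLLOW conflicts.

Nullable non-terminals: A.
FIRST sets used below: FIRST(T) = { 'n' }

A: nullable alternative(s) A → ε; FOLLOW(A) = { $ }
  A → n T n: FIRST \ {ε} = { 'n' } — disjoint from FOLLOW(A)
  A → ε: FIRST \ {ε} = { } — this is the only nullable alternative, skip
  A → T ( -: FIRST \ {ε} = { 'n' } — disjoint from FOLLOW(A)

T has no nullable alternative, so no FIRST/FOLLOW check is needed there.

No FIRST/FOLLOW conflicts found.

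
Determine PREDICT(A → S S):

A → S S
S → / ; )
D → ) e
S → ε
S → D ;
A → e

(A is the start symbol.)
PREDICT(A → S S) = (FIRST(RHS) \ {ε}) ∪ (FOLLOW(A) if ε ∈ FIRST(RHS), i.e. RHS ⇒* ε)
FIRST(S) = { ')', '/', ε }
FIRST(S S) = { ')', '/', ε }
ε ∈ FIRST(S S) (the right-hand side is nullable), so add FOLLOW(A) = { $ }
PREDICT(A → S S) = { $, ')', '/' }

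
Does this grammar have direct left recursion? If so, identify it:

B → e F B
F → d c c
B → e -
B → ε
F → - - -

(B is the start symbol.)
No direct left recursion

B → e F B: starts with e
F → d c c: starts with d
B → e -: starts with e
B → ε: starts with ε
F → - - -: starts with '-'

No direct left recursion found.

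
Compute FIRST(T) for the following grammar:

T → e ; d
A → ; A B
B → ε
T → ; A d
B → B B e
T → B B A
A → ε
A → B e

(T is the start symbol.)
{ ';', 'e', ε }

FIRST sets of the other non-terminals involved (by the same procedure, iterated to a fixed point):
  FIRST(B) = { 'e', ε }
  FIRST(A) = { ';', 'e', ε }

From T → e ; d:
  - e is a terminal: add 'e' and stop
From T → ; A d:
  - ';' is a terminal: add ';' and stop
From T → B B A:
  - B is a non-terminal: add FIRST(B) \ {ε} = { 'e' }
    B is nullable, so continue to the next symbol
  - B is a non-terminal: add FIRST(B) \ {ε} = { 'e' }
    B is nullable, so continue to the next symbol
  - A is a non-terminal: add FIRST(A) \ {ε} = { ';', 'e' }
    A is nullable and nothing follows, so the whole right-hand side can vanish: ε ∈ FIRST(T)

Collecting: FIRST(T) = { ';', 'e', ε }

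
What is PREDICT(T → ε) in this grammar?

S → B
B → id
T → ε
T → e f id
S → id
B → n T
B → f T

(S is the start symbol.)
PREDICT(T → ε) = (FIRST(RHS) \ {ε}) ∪ (FOLLOW(T) if ε ∈ FIRST(RHS), i.e. RHS ⇒* ε)
The right-hand side is ε (FIRST(ε) = { ε }), so the predict set is FOLLOW(T) = { $ }
PREDICT(T → ε) = { $ }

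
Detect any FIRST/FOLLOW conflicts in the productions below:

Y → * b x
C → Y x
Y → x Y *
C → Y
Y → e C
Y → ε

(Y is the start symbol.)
Yes. Y → '*' b x with FOLLOW(Y) on { '*' }; Y → x Y '*' with FOLLOW(Y) on { 'x' }; C → Y x with FOLLOW(C) on { '*', 'x' }

A FIRST/FOLLOW conflict occurs when a non-terminal N has a nullable alternative N → β (β ⇒* ε) and another alternative N → α with FIRST(α) ∩ FOLLOW(N) ≠ ∅: on such a lookahead the parser cannot decide between expanding α and letting N vanish via β.

Nullable non-terminals: C, Y.
FIRST sets used below: FIRST(Y) = { '*', 'e', 'x', ε }

C: nullable alternative(s) C → Y; FOLLOW(C) = { $, '*', 'x' }
  C → Y x: FIRST \ {ε} = { '*', 'e', 'x' } — overlaps FOLLOW(C) on { '*', 'x' }: CONFLICT
  C → Y: FIRST \ {ε} = { '*', 'e', 'x' } — this is the only nullable alternative, skip

Y: nullable alternative(s) Y → ε; FOLLOW(Y) = { $, '*', 'x' }
  Y → * b x: FIRST \ {ε} = { '*' } — overlaps FOLLOW(Y) on { '*' }: CONFLICT
  Y → x Y *: FIRST \ {ε} = { 'x' } — overlaps FOLLOW(Y) on { 'x' }: CONFLICT
  Y → e C: FIRST \ {ε} = { 'e' } — disjoint from FOLLOW(Y)
  Y → ε: FIRST \ {ε} = { } — this is the only nullable alternative, skip

So the grammar has 3 FIRST/FOLLOW conflicts (marked CONFLICT above).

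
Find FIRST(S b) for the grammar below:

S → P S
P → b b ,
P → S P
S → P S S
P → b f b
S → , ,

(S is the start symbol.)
{ ',', 'b' }

FIRST sets of the non-terminals involved (from the grammar, by fixed-point iteration):
  FIRST(S) = { ',', 'b' }

To compute FIRST(S b), process the symbols left to right:
Symbol S is a non-terminal. Add FIRST(S) \ {ε} = { ',', 'b' }
S is not nullable (ε ∉ FIRST(S)), so stop here.
FIRST(S b) = { ',', 'b' }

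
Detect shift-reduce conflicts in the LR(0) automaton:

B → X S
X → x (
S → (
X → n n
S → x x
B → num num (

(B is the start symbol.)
No shift-reduce conflicts

Augment with B' → B and build the canonical LR(0) collection (I0 = CLOSURE({[B' → . B]}), then GOTO on every symbol after a dot until no new states appear). It has 14 states:
  I0: { [B → . X S], [B → . num num (], [B' → . B], [X → . n n], [X → . x (] }  — shift
  I1: { [B' → B .] }  — accept
  I2: { [B → X . S], [S → . (], [S → . x x] }  — shift
  I3: { [X → n . n] }  — shift
  I4: { [B → num . num (] }  — shift
  I5: { [X → x . (] }  — shift
  I6: { [X → x ( .] }  — reduce
  I7: { [B → num num . (] }  — shift
  I8: { [B → num num ( .] }  — reduce
  I9: { [X → n n .] }  — reduce
  I10: { [S → ( .] }  — reduce
  I11: { [B → X S .] }  — reduce
  I12: { [S → x . x] }  — shift
  I13: { [S → x x .] }  — reduce

No state contains both a complete item and a shift item.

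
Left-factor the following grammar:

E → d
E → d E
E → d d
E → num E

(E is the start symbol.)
Left-factoring transforms A → αβ₁ | αβ₂ into A → αA' and A' → β₁ | β₂
(α is the longest common prefix among the alternatives). Repeat until
no nonterminal has two alternatives with a common prefix.

Round 1: E has alternatives sharing prefix 'd'. Introduce E': E → d E'
  Add: E' → ε
  Add: E' → E
  Add: E' → d

No remaining common prefixes — done.

Resulting grammar:
E → d E'
E' → ε
E' → E
E' → d
E → num E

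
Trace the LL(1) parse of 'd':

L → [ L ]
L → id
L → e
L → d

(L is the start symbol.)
Stack is shown with the top on the left.

Stack  Input  Action
--------------------
L $    d $    output L → d
d $    d $    match 'd'
$      $      accept

The string is accepted.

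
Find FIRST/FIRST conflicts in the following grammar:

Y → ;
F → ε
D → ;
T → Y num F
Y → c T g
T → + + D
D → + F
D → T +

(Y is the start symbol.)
Yes. D → ';' / D → T '+' on { ';' }; D → '+' F / D → T '+' on { '+' }

FIRST sets of the non-terminals at (or reachable through a nullable prefix from) the front of some alternative:
  FIRST(T) = { '+', ';', 'c' }
  FIRST(Y) = { ';', 'c' }

Productions for Y:
  Y → ;: FIRST = { ';' }
  Y → c T g: FIRST = { 'c' }
Productions for D:
  D → ;: FIRST = { ';' }
  D → + F: FIRST = { '+' }
  D → T +: FIRST = { '+', ';', 'c' }
Productions for T:
  T → Y num F: FIRST = { ';', 'c' }
  T → + + D: FIRST = { '+' }
F has only one production, so no FIRST/FIRST conflict is possible there.

Conflict for D: D → ; and D → T +
  Overlap: { ';' }
Conflict for D: D → + F and D → T +
  Overlap: { '+' }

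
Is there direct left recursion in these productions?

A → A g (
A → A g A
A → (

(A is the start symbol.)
Direct left recursion occurs when N → N α for some non-terminal N (the right-hand side begins with the left-hand side itself).

A → A g (: LEFT RECURSIVE (starts with A)
A → A g A: LEFT RECURSIVE (starts with A)
A → (: starts with '('

The grammar has direct left recursion on: A.

Answer: Yes, A is left-recursive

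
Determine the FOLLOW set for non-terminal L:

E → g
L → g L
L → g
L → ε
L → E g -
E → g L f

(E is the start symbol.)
To compute FOLLOW(L), find every occurrence of L on a right-hand side N → α L β: add FIRST(β) \ {ε}, and if β is empty or nullable also add FOLLOW(N). Iterate to a fixed point.

In L → g L: L is at the end; this adds FOLLOW(L) to itself — nothing new
In E → g L f: L is followed by f, add FIRST(f) \ {ε} = { 'f' }

Taking the union: FOLLOW(L) = { 'f' }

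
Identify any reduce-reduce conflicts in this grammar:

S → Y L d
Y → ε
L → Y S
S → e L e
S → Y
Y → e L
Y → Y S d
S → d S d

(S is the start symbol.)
Yes — I2: [S → Y .] vs [Y → .]; I16: [S → Y .] vs [Y → .]

Augment with S' → S and build the canonical LR(0) collection (I0 = CLOSURE({[S' → . S]}), then GOTO on every symbol after a dot until no new states appear). It has 18 states:
  I0: { [S → . Y L d], [S → . Y], [S → . d S d], [S → . e L e], [S' → . S], [Y → . Y S d], [Y → . e L], [Y → .] }  — shift, reduce
  I1: { [S' → S .] }  — accept
  I2: { [L → . Y S], [S → . Y L d], [S → . Y], [S → . d S d], [S → . e L e], [S → Y . L d], [S → Y .], [Y → . Y S d], [Y → . e L], [Y → .], [Y → Y . S d] }  — shift, 2 reduces
  I3: { [S → . Y L d], [S → . Y], [S → . d S d], [S → . e L e], [S → d . S d], [Y → . Y S d], [Y → . e L], [Y → .] }  — shift, reduce
  I4: { [L → . Y S], [S → e . L e], [Y → . Y S d], [Y → . e L], [Y → .], [Y → e . L] }  — shift, reduce
  I5: { [S → e L . e], [Y → e L .] }  — shift, reduce
  I6: { [L → Y . S], [S → . Y L d], [S → . Y], [S → . d S d], [S → . e L e], [Y → . Y S d], [Y → . e L], [Y → .], [Y → Y . S d] }  — shift, reduce
  I7: { [L → . Y S], [Y → . Y S d], [Y → . e L], [Y → .], [Y → e . L] }  — shift, reduce
  I8: { [Y → e L .] }  — reduce
  I9: { [L → Y S .], [Y → Y S . d] }  — shift, reduce
  I10: { [Y → Y S d .] }  — reduce
  I11: { [S → e L e .] }  — reduce
  I12: { [S → d S . d] }  — shift
  I13: { [S → d S d .] }  — reduce
  I14: { [S → Y L . d] }  — shift
  I15: { [Y → Y S . d] }  — shift
  I16: { [L → . Y S], [L → Y . S], [S → . Y L d], [S → . Y], [S → . d S d], [S → . e L e], [S → Y . L d], [S → Y .], [Y → . Y S d], [Y → . e L], [Y → .], [Y → Y . S d] }  — shift, 2 reduces
  I17: { [S → Y L d .] }  — reduce

I2 contains complete items [S → Y .], [Y → .] — reduce-reduce conflict.
I16 contains complete items [S → Y .], [Y → .] — reduce-reduce conflict.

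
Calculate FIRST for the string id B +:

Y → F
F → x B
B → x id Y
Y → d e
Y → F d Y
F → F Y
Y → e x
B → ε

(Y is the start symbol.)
To compute FIRST(id B +), process the symbols left to right:
Symbol id is a terminal. Add 'id' and stop.
FIRST(id B +) = { 'id' }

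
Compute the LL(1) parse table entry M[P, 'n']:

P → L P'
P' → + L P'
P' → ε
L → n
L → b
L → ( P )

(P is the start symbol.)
To find M[P, 'n'], we find productions for P where 'n' is in the predict set (PREDICT(N → α) = (FIRST(α) \ {ε}) ∪ (FOLLOW(N) if α ⇒* ε)).

Relevant sets:
  FIRST(L) = { '(', 'b', 'n' }

P → L P': PREDICT = { '(', 'b', 'n' }
  'n' is in predict set, so this production goes in M[P, 'n']

M[P, 'n'] = P → L P'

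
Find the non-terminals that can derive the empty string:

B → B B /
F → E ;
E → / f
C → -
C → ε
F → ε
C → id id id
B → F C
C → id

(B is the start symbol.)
{ 'B', 'C', 'F' }

A non-terminal is nullable if it can derive ε (the empty string): either it has an ε-production, or it has a production whose right-hand side consists entirely of nullable non-terminals.

ε-productions: C → ε, F → ε
So C, F are immediately nullable.
B → F C: every symbol on the right is nullable, so B is nullable too.
No further non-terminal can be added: every production for the remaining non-terminals contains a terminal or a non-nullable non-terminal.
Nullable = { 'B', 'C', 'F' }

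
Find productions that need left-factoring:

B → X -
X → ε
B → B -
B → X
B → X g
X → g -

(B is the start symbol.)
Left-factoring is needed when two productions for the same non-terminal
share a common prefix on the right-hand side.

Productions for B:
  B → X -
  B → B -
  B → X
  B → X g
Productions for X:
  X → ε
  X → g -

Found common prefix 'X' in productions for B

Answer: Yes, B has productions with common prefix 'X'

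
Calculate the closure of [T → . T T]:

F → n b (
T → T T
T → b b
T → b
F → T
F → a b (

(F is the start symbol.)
To compute CLOSURE, for each item [A → α.Bβ] where B is a non-terminal, add [B → .γ] for all productions B → γ; repeat for the newly added items until nothing changes.

Start with: [T → . T T]
  [T → . T T] has the dot before T: add [T → . b b], [T → . b]
No further items can be added.

CLOSURE = { [T → . T T], [T → . b b], [T → . b] }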